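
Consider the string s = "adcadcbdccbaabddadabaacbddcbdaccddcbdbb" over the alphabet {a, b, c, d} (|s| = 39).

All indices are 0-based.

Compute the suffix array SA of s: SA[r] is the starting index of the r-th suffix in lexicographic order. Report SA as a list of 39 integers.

rank→(start, suffix):
  0 → (11, 'aabddadabaacbddcbdaccddcbdbb')
  1 → (20, 'aacbddcbdaccddcbdbb')
  2 → (18, 'abaacbddcbdaccddcbdbb')
  3 → (12, 'abddadabaacbddcbdaccddcbdbb')
  4 → (21, 'acbddcbdaccddcbdbb')
  5 → (29, 'accddcbdbb')
  6 → (16, 'adabaacbddcbdaccddcbdbb')
  7 → (0, 'adcadcbdccbaabddadabaacbddcbdaccddcbdbb')
  8 → (3, 'adcbdccbaabddadabaacbddcbdaccddcbdbb')
  9 → (38, 'b')
  10 → (10, 'baabddadabaacbddcbdaccddcbdbb')
  11 → (19, 'baacbddcbdaccddcbdbb')
  12 → (37, 'bb')
  13 → (27, 'bdaccddcbdbb')
  14 → (35, 'bdbb')
  15 → (6, 'bdccbaabddadabaacbddcbdaccddcbdbb')
  16 → (13, 'bddadabaacbddcbdaccddcbdbb')
  17 → (23, 'bddcbdaccddcbdbb')
  18 → (2, 'cadcbdccbaabddadabaacbddcbdaccddcbdbb')
  19 → (9, 'cbaabddadabaacbddcbdaccddcbdbb')
  20 → (26, 'cbdaccddcbdbb')
  21 → (34, 'cbdbb')
  22 → (5, 'cbdccbaabddadabaacbddcbdaccddcbdbb')
  23 → (22, 'cbddcbdaccddcbdbb')
  24 → (8, 'ccbaabddadabaacbddcbdaccddcbdbb')
  25 → (30, 'ccddcbdbb')
  26 → (31, 'cddcbdbb')
  27 → (17, 'dabaacbddcbdaccddcbdbb')
  28 → (28, 'daccddcbdbb')
  29 → (15, 'dadabaacbddcbdaccddcbdbb')
  30 → (36, 'dbb')
  31 → (1, 'dcadcbdccbaabddadabaacbddcbdaccddcbdbb')
  32 → (25, 'dcbdaccddcbdbb')
  33 → (33, 'dcbdbb')
  34 → (4, 'dcbdccbaabddadabaacbddcbdaccddcbdbb')
  35 → (7, 'dccbaabddadabaacbddcbdaccddcbdbb')
  36 → (14, 'ddadabaacbddcbdaccddcbdbb')
  37 → (24, 'ddcbdaccddcbdbb')
  38 → (32, 'ddcbdbb')

[11, 20, 18, 12, 21, 29, 16, 0, 3, 38, 10, 19, 37, 27, 35, 6, 13, 23, 2, 9, 26, 34, 5, 22, 8, 30, 31, 17, 28, 15, 36, 1, 25, 33, 4, 7, 14, 24, 32]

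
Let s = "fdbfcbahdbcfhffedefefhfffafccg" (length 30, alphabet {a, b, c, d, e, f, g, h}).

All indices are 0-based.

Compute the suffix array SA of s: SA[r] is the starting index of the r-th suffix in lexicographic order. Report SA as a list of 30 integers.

[25, 6, 5, 9, 2, 4, 27, 10, 28, 8, 1, 16, 15, 17, 19, 24, 3, 26, 0, 14, 18, 23, 13, 22, 11, 20, 29, 7, 12, 21]

sorted suffixes:
  #0 SA[0]=25  'afccg'
  #1 SA[1]=6  'ahdbcfhffedefefhfffafccg'
  #2 SA[2]=5  'bahdbcfhffedefefhfffafccg'
  #3 SA[3]=9  'bcfhffedefefhfffafccg'
  #4 SA[4]=2  'bfcbahdbcfhffedefefhfffafccg'
  #5 SA[5]=4  'cbahdbcfhffedefefhfffafccg'
  #6 SA[6]=27  'ccg'
  #7 SA[7]=10  'cfhffedefefhfffafccg'
  #8 SA[8]=28  'cg'
  #9 SA[9]=8  'dbcfhffedefefhfffafccg'
  #10 SA[10]=1  'dbfcbahdbcfhffedefefhfffafccg'
  #11 SA[11]=16  'defefhfffafccg'
  #12 SA[12]=15  'edefefhfffafccg'
  #13 SA[13]=17  'efefhfffafccg'
  #14 SA[14]=19  'efhfffafccg'
  #15 SA[15]=24  'fafccg'
  #16 SA[16]=3  'fcbahdbcfhffedefefhfffafccg'
  #17 SA[17]=26  'fccg'
  #18 SA[18]=0  'fdbfcbahdbcfhffedefefhfffafccg'
  #19 SA[19]=14  'fedefefhfffafccg'
  #20 SA[20]=18  'fefhfffafccg'
  #21 SA[21]=23  'ffafccg'
  #22 SA[22]=13  'ffedefefhfffafccg'
  #23 SA[23]=22  'fffafccg'
  #24 SA[24]=11  'fhffedefefhfffafccg'
  #25 SA[25]=20  'fhfffafccg'
  #26 SA[26]=29  'g'
  #27 SA[27]=7  'hdbcfhffedefefhfffafccg'
  #28 SA[28]=12  'hffedefefhfffafccg'
  #29 SA[29]=21  'hfffafccg'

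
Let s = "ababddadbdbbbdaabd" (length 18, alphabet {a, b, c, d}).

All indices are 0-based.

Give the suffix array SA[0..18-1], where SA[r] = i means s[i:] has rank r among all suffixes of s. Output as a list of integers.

sorted suffixes:
  #0 SA[0]=14  'aabd'
  #1 SA[1]=0  'ababddadbdbbbdaabd'
  #2 SA[2]=15  'abd'
  #3 SA[3]=2  'abddadbdbbbdaabd'
  #4 SA[4]=6  'adbdbbbdaabd'
  #5 SA[5]=1  'babddadbdbbbdaabd'
  #6 SA[6]=10  'bbbdaabd'
  #7 SA[7]=11  'bbdaabd'
  #8 SA[8]=16  'bd'
  #9 SA[9]=12  'bdaabd'
  #10 SA[10]=8  'bdbbbdaabd'
  #11 SA[11]=3  'bddadbdbbbdaabd'
  #12 SA[12]=17  'd'
  #13 SA[13]=13  'daabd'
  #14 SA[14]=5  'dadbdbbbdaabd'
  #15 SA[15]=9  'dbbbdaabd'
  #16 SA[16]=7  'dbdbbbdaabd'
  #17 SA[17]=4  'ddadbdbbbdaabd'

[14, 0, 15, 2, 6, 1, 10, 11, 16, 12, 8, 3, 17, 13, 5, 9, 7, 4]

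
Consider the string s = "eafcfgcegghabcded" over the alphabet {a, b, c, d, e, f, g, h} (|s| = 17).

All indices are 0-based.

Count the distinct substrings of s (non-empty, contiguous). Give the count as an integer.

rank | idx | suffix
   0 |  11 | abcded
   1 |   1 | afcfgcegghabcded
   2 |  12 | bcded
   3 |  13 | cded
   4 |   6 | cegghabcded
   5 |   3 | cfgcegghabcded
   6 |  16 | d
   7 |  14 | ded
   8 |   0 | eafcfgcegghabcded
   9 |  15 | ed
  10 |   7 | egghabcded
  11 |   2 | fcfgcegghabcded
  12 |   4 | fgcegghabcded
  13 |   5 | gcegghabcded
  14 |   8 | gghabcded
  15 |   9 | ghabcded
  16 |  10 | habcded

SA = [11, 1, 12, 13, 6, 3, 16, 14, 0, 15, 7, 2, 4, 5, 8, 9, 10]
[i] adj suffixes → lcp
  [1] 11/1 → 1 ('a')
  [2] 1/12 → 0 ('')
  [3] 12/13 → 0 ('')
  [4] 13/6 → 1 ('c')
  [5] 6/3 → 1 ('c')
  [6] 3/16 → 0 ('')
  [7] 16/14 → 1 ('d')
  [8] 14/0 → 0 ('')
  [9] 0/15 → 1 ('e')
  [10] 15/7 → 1 ('e')
  [11] 7/2 → 0 ('')
  [12] 2/4 → 1 ('f')
  [13] 4/5 → 0 ('')
  [14] 5/8 → 1 ('g')
  [15] 8/9 → 1 ('g')
  [16] 9/10 → 0 ('')

n(n+1)/2 = 17·18/2 = 153
Σ LCP = 0 + 1 + 0 + 0 + 1 + 1 + 0 + 1 + 0 + 1 + 1 + 0 + 1 + 0 + 1 + 1 + 0 = 9
distinct = 153 − 9 = 144

144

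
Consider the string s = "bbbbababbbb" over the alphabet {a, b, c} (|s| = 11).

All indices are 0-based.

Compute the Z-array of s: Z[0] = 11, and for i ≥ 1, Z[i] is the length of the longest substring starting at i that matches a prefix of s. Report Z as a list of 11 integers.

[11, 3, 2, 1, 0, 1, 0, 4, 3, 2, 1]

Z[0]=11
i=1: fresh scan; Z[1]=3 grow→box=[1,4)
i=2: min(r-i=2, Z[1]=3)=2; Z[2]=2
i=3: min(r-i=1, Z[2]=2)=1; Z[3]=1
i=4: fresh scan; Z[4]=0
i=5: fresh scan; Z[5]=1 grow→box=[5,6)
i=6: fresh scan; Z[6]=0
i=7: fresh scan; Z[7]=4 grow→box=[7,11)
i=8: min(r-i=3, Z[1]=3)=3; Z[8]=3
i=9: min(r-i=2, Z[2]=2)=2; Z[9]=2
i=10: min(r-i=1, Z[3]=1)=1; Z[10]=1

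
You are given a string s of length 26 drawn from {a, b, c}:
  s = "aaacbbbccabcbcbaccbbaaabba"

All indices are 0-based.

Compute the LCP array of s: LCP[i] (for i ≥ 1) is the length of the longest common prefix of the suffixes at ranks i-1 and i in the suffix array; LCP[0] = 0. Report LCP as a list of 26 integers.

rank | idx | suffix
   0 |  25 | a
   1 |  20 | aaabba
   2 |   0 | aaacbbbccabcbcbaccbbaaabba
   3 |  21 | aabba
   4 |   1 | aacbbbccabcbcbaccbbaaabba
   5 |  22 | abba
   6 |   9 | abcbcbaccbbaaabba
   7 |   2 | acbbbccabcbcbaccbbaaabba
   8 |  15 | accbbaaabba
   9 |  24 | ba
  10 |  19 | baaabba
  11 |  14 | baccbbaaabba
  12 |  23 | bba
  13 |  18 | bbaaabba
  14 |   4 | bbbccabcbcbaccbbaaabba
  15 |   5 | bbccabcbcbaccbbaaabba
  16 |  12 | bcbaccbbaaabba
  17 |  10 | bcbcbaccbbaaabba
  18 |   6 | bccabcbcbaccbbaaabba
  19 |   8 | cabcbcbaccbbaaabba
  20 |  13 | cbaccbbaaabba
  21 |  17 | cbbaaabba
  22 |   3 | cbbbccabcbcbaccbbaaabba
  23 |  11 | cbcbaccbbaaabba
  24 |   7 | ccabcbcbaccbbaaabba
  25 |  16 | ccbbaaabba

SA = [25, 20, 0, 21, 1, 22, 9, 2, 15, 24, 19, 14, 23, 18, 4, 5, 12, 10, 6, 8, 13, 17, 3, 11, 7, 16]
[i] adj suffixes → lcp
  [1] 25/20 → 1 ('a')
  [2] 20/0 → 3 ('aaa')
  [3] 0/21 → 2 ('aa')
  [4] 21/1 → 2 ('aa')
  [5] 1/22 → 1 ('a')
  [6] 22/9 → 2 ('ab')
  [7] 9/2 → 1 ('a')
  [8] 2/15 → 2 ('ac')
  [9] 15/24 → 0 ('')
  [10] 24/19 → 2 ('ba')
  [11] 19/14 → 2 ('ba')
  [12] 14/23 → 1 ('b')
  [13] 23/18 → 3 ('bba')
  [14] 18/4 → 2 ('bb')
  [15] 4/5 → 2 ('bb')
  [16] 5/12 → 1 ('b')
  [17] 12/10 → 3 ('bcb')
  [18] 10/6 → 2 ('bc')
  [19] 6/8 → 0 ('')
  [20] 8/13 → 1 ('c')
  [21] 13/17 → 2 ('cb')
  [22] 17/3 → 3 ('cbb')
  [23] 3/11 → 2 ('cb')
  [24] 11/7 → 1 ('c')
  [25] 7/16 → 2 ('cc')

[0, 1, 3, 2, 2, 1, 2, 1, 2, 0, 2, 2, 1, 3, 2, 2, 1, 3, 2, 0, 1, 2, 3, 2, 1, 2]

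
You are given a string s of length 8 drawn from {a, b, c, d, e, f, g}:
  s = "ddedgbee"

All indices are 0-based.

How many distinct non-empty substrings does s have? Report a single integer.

32

rank→(start, suffix):
  0 → (5, 'bee')
  1 → (0, 'ddedgbee')
  2 → (1, 'dedgbee')
  3 → (3, 'dgbee')
  4 → (7, 'e')
  5 → (2, 'edgbee')
  6 → (6, 'ee')
  7 → (4, 'gbee')

SA = [5, 0, 1, 3, 7, 2, 6, 4]
rank  pair      lcp
   1  s[5:],s[0:]  0  ''
   2  s[0:],s[1:]  1  'd'
   3  s[1:],s[3:]  1  'd'
   4  s[3:],s[7:]  0  ''
   5  s[7:],s[2:]  1  'e'
   6  s[2:],s[6:]  1  'e'
   7  s[6:],s[4:]  0  ''

n(n+1)/2 = 8·9/2 = 36
Σ LCP = 0 + 0 + 1 + 1 + 0 + 1 + 1 + 0 = 4
distinct = 36 − 4 = 32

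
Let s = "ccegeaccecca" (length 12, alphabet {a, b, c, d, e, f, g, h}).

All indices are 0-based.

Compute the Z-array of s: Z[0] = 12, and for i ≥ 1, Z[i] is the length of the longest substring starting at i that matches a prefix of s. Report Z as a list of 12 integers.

[12, 1, 0, 0, 0, 0, 3, 1, 0, 2, 1, 0]

Z[0]=12
i=1: outside box; Z[1]=1 extend→box=[1,2)
i=2: outside box; Z[2]=0
i=3: outside box; Z[3]=0
i=4: outside box; Z[4]=0
i=5: outside box; Z[5]=0
i=6: outside box; Z[6]=3 extend→box=[6,9)
i=7: min(r-i=2, Z[1]=1)=1; Z[7]=1
i=8: min(r-i=1, Z[2]=0)=0; Z[8]=0
i=9: outside box; Z[9]=2 extend→box=[9,11)
i=10: min(r-i=1, Z[1]=1)=1; Z[10]=1
i=11: outside box; Z[11]=0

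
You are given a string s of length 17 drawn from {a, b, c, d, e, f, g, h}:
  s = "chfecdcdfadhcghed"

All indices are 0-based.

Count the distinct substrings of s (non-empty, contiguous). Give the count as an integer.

142

rank | idx | suffix
   0 |   9 | adhcghed
   1 |   4 | cdcdfadhcghed
   2 |   6 | cdfadhcghed
   3 |  12 | cghed
   4 |   0 | chfecdcdfadhcghed
   5 |  16 | d
   6 |   5 | dcdfadhcghed
   7 |   7 | dfadhcghed
   8 |  10 | dhcghed
   9 |   3 | ecdcdfadhcghed
  10 |  15 | ed
  11 |   8 | fadhcghed
  12 |   2 | fecdcdfadhcghed
  13 |  13 | ghed
  14 |  11 | hcghed
  15 |  14 | hed
  16 |   1 | hfecdcdfadhcghed

SA = [9, 4, 6, 12, 0, 16, 5, 7, 10, 3, 15, 8, 2, 13, 11, 14, 1]
[i] adj suffixes → lcp
  [1] 9/4 → 0 ('')
  [2] 4/6 → 2 ('cd')
  [3] 6/12 → 1 ('c')
  [4] 12/0 → 1 ('c')
  [5] 0/16 → 0 ('')
  [6] 16/5 → 1 ('d')
  [7] 5/7 → 1 ('d')
  [8] 7/10 → 1 ('d')
  [9] 10/3 → 0 ('')
  [10] 3/15 → 1 ('e')
  [11] 15/8 → 0 ('')
  [12] 8/2 → 1 ('f')
  [13] 2/13 → 0 ('')
  [14] 13/11 → 0 ('')
  [15] 11/14 → 1 ('h')
  [16] 14/1 → 1 ('h')

n(n+1)/2 = 17·18/2 = 153
Σ LCP = 0 + 0 + 2 + 1 + 1 + 0 + 1 + 1 + 1 + 0 + 1 + 0 + 1 + 0 + 0 + 1 + 1 = 11
distinct = 153 − 11 = 142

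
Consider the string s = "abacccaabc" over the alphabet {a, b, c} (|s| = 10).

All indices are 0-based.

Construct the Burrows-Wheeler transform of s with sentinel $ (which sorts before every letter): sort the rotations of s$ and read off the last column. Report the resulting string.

cc$abaabcca

rank  rotation     last
    0  $abacccaabc  c
    1  aabc$abaccc  c
    2  abacccaabc$  $
    3  abc$abaccca  a
    4  acccaabc$ab  b
    5  bacccaabc$a  a
    6  bc$abacccaa  a
    7  c$abacccaab  b
    8  caabc$abacc  c
    9  ccaabc$abac  c
   10  cccaabc$aba  a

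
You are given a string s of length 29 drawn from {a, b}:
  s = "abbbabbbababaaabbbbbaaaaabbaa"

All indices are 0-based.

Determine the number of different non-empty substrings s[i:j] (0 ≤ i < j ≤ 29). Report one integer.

349

rank→(start, suffix):
  0 → (28, 'a')
  1 → (27, 'aa')
  2 → (20, 'aaaaabbaa')
  3 → (21, 'aaaabbaa')
  4 → (22, 'aaabbaa')
  5 → (12, 'aaabbbbbaaaaabbaa')
  6 → (23, 'aabbaa')
  7 → (13, 'aabbbbbaaaaabbaa')
  8 → (10, 'abaaabbbbbaaaaabbaa')
  9 → (8, 'ababaaabbbbbaaaaabbaa')
  10 → (24, 'abbaa')
  11 → (4, 'abbbababaaabbbbbaaaaabbaa')
  12 → (0, 'abbbabbbababaaabbbbbaaaaabbaa')
  13 → (14, 'abbbbbaaaaabbaa')
  14 → (26, 'baa')
  15 → (19, 'baaaaabbaa')
  16 → (11, 'baaabbbbbaaaaabbaa')
  17 → (9, 'babaaabbbbbaaaaabbaa')
  18 → (7, 'bababaaabbbbbaaaaabbaa')
  19 → (3, 'babbbababaaabbbbbaaaaabbaa')
  20 → (25, 'bbaa')
  21 → (18, 'bbaaaaabbaa')
  22 → (6, 'bbababaaabbbbbaaaaabbaa')
  23 → (2, 'bbabbbababaaabbbbbaaaaabbaa')
  24 → (17, 'bbbaaaaabbaa')
  25 → (5, 'bbbababaaabbbbbaaaaabbaa')
  26 → (1, 'bbbabbbababaaabbbbbaaaaabbaa')
  27 → (16, 'bbbbaaaaabbaa')
  28 → (15, 'bbbbbaaaaabbaa')

SA = [28, 27, 20, 21, 22, 12, 23, 13, 10, 8, 24, 4, 0, 14, 26, 19, 11, 9, 7, 3, 25, 18, 6, 2, 17, 5, 1, 16, 15]
[i] adj suffixes → lcp
  [1] 28/27 → 1 ('a')
  [2] 27/20 → 2 ('aa')
  [3] 20/21 → 4 ('aaaa')
  [4] 21/22 → 3 ('aaa')
  [5] 22/12 → 5 ('aaabb')
  [6] 12/23 → 2 ('aa')
  [7] 23/13 → 4 ('aabb')
  [8] 13/10 → 1 ('a')
  [9] 10/8 → 3 ('aba')
  [10] 8/24 → 2 ('ab')
  [11] 24/4 → 3 ('abb')
  [12] 4/0 → 6 ('abbbab')
  [13] 0/14 → 4 ('abbb')
  [14] 14/26 → 0 ('')
  [15] 26/19 → 3 ('baa')
  [16] 19/11 → 4 ('baaa')
  [17] 11/9 → 2 ('ba')
  [18] 9/7 → 4 ('baba')
  [19] 7/3 → 3 ('bab')
  [20] 3/25 → 1 ('b')
  [21] 25/18 → 4 ('bbaa')
  [22] 18/6 → 3 ('bba')
  [23] 6/2 → 4 ('bbab')
  [24] 2/17 → 2 ('bb')
  [25] 17/5 → 4 ('bbba')
  [26] 5/1 → 5 ('bbbab')
  [27] 1/16 → 3 ('bbb')
  [28] 16/15 → 4 ('bbbb')

n(n+1)/2 = 29·30/2 = 435
Σ LCP = 0 + 1 + 2 + 4 + 3 + 5 + 2 + 4 + 1 + 3 + 2 + 3 + 6 + 4 + 0 + 3 + 4 + 2 + 4 + 3 + 1 + 4 + 3 + 4 + 2 + 4 + 5 + 3 + 4 = 86
distinct = 435 − 86 = 349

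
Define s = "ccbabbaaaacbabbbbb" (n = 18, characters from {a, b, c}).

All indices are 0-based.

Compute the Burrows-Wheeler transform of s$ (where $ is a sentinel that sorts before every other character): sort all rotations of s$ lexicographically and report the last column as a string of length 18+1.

bbaabbabbccbabbaca$

rank  rotation             last
    0  $ccbabbaaaacbabbbbb  b
    1  aaaacbabbbbb$ccbabb  b
    2  aaacbabbbbb$ccbabba  a
    3  aacbabbbbb$ccbabbaa  a
    4  abbaaaacbabbbbb$ccb  b
    5  abbbbb$ccbabbaaaacb  b
    6  acbabbbbb$ccbabbaaa  a
    7  b$ccbabbaaaacbabbbb  b
    8  baaaacbabbbbb$ccbab  b
    9  babbaaaacbabbbbb$cc  c
   10  babbbbb$ccbabbaaaac  c
   11  bb$ccbabbaaaacbabbb  b
   12  bbaaaacbabbbbb$ccba  a
   13  bbb$ccbabbaaaacbabb  b
   14  bbbb$ccbabbaaaacbab  b
   15  bbbbb$ccbabbaaaacba  a
   16  cbabbaaaacbabbbbb$c  c
   17  cbabbbbb$ccbabbaaaa  a
   18  ccbabbaaaacbabbbbb$  $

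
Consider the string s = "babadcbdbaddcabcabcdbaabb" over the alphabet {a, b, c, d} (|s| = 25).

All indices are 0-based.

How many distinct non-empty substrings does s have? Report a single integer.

288

rank→(start, suffix):
  0 → (21, 'aabb')
  1 → (1, 'abadcbdbaddcabcabcdbaabb')
  2 → (22, 'abb')
  3 → (13, 'abcabcdbaabb')
  4 → (16, 'abcdbaabb')
  5 → (3, 'adcbdbaddcabcabcdbaabb')
  6 → (9, 'addcabcabcdbaabb')
  7 → (24, 'b')
  8 → (20, 'baabb')
  9 → (0, 'babadcbdbaddcabcabcdbaabb')
  10 → (2, 'badcbdbaddcabcabcdbaabb')
  11 → (8, 'baddcabcabcdbaabb')
  12 → (23, 'bb')
  13 → (14, 'bcabcdbaabb')
  14 → (17, 'bcdbaabb')
  15 → (6, 'bdbaddcabcabcdbaabb')
  16 → (12, 'cabcabcdbaabb')
  17 → (15, 'cabcdbaabb')
  18 → (5, 'cbdbaddcabcabcdbaabb')
  19 → (18, 'cdbaabb')
  20 → (19, 'dbaabb')
  21 → (7, 'dbaddcabcabcdbaabb')
  22 → (11, 'dcabcabcdbaabb')
  23 → (4, 'dcbdbaddcabcabcdbaabb')
  24 → (10, 'ddcabcabcdbaabb')

SA = [21, 1, 22, 13, 16, 3, 9, 24, 20, 0, 2, 8, 23, 14, 17, 6, 12, 15, 5, 18, 19, 7, 11, 4, 10]
[i] adj suffixes → lcp
  [1] 21/1 → 1 ('a')
  [2] 1/22 → 2 ('ab')
  [3] 22/13 → 2 ('ab')
  [4] 13/16 → 3 ('abc')
  [5] 16/3 → 1 ('a')
  [6] 3/9 → 2 ('ad')
  [7] 9/24 → 0 ('')
  [8] 24/20 → 1 ('b')
  [9] 20/0 → 2 ('ba')
  [10] 0/2 → 2 ('ba')
  [11] 2/8 → 3 ('bad')
  [12] 8/23 → 1 ('b')
  [13] 23/14 → 1 ('b')
  [14] 14/17 → 2 ('bc')
  [15] 17/6 → 1 ('b')
  [16] 6/12 → 0 ('')
  [17] 12/15 → 4 ('cabc')
  [18] 15/5 → 1 ('c')
  [19] 5/18 → 1 ('c')
  [20] 18/19 → 0 ('')
  [21] 19/7 → 3 ('dba')
  [22] 7/11 → 1 ('d')
  [23] 11/4 → 2 ('dc')
  [24] 4/10 → 1 ('d')

n(n+1)/2 = 25·26/2 = 325
Σ LCP = 0 + 1 + 2 + 2 + 3 + 1 + 2 + 0 + 1 + 2 + 2 + 3 + 1 + 1 + 2 + 1 + 0 + 4 + 1 + 1 + 0 + 3 + 1 + 2 + 1 = 37
distinct = 325 − 37 = 288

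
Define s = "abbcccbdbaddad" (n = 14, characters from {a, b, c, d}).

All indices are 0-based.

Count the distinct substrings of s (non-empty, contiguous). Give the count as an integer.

sorted suffixes:
  #0 SA[0]=0  'abbcccbdbaddad'
  #1 SA[1]=12  'ad'
  #2 SA[2]=9  'addad'
  #3 SA[3]=8  'baddad'
  #4 SA[4]=1  'bbcccbdbaddad'
  #5 SA[5]=2  'bcccbdbaddad'
  #6 SA[6]=6  'bdbaddad'
  #7 SA[7]=5  'cbdbaddad'
  #8 SA[8]=4  'ccbdbaddad'
  #9 SA[9]=3  'cccbdbaddad'
  #10 SA[10]=13  'd'
  #11 SA[11]=11  'dad'
  #12 SA[12]=7  'dbaddad'
  #13 SA[13]=10  'ddad'

SA = [0, 12, 9, 8, 1, 2, 6, 5, 4, 3, 13, 11, 7, 10]
[i] adj suffixes → lcp
  [1] 0/12 → 1 ('a')
  [2] 12/9 → 2 ('ad')
  [3] 9/8 → 0 ('')
  [4] 8/1 → 1 ('b')
  [5] 1/2 → 1 ('b')
  [6] 2/6 → 1 ('b')
  [7] 6/5 → 0 ('')
  [8] 5/4 → 1 ('c')
  [9] 4/3 → 2 ('cc')
  [10] 3/13 → 0 ('')
  [11] 13/11 → 1 ('d')
  [12] 11/7 → 1 ('d')
  [13] 7/10 → 1 ('d')

n(n+1)/2 = 14·15/2 = 105
Σ LCP = 0 + 1 + 2 + 0 + 1 + 1 + 1 + 0 + 1 + 2 + 0 + 1 + 1 + 1 = 12
distinct = 105 − 12 = 93

93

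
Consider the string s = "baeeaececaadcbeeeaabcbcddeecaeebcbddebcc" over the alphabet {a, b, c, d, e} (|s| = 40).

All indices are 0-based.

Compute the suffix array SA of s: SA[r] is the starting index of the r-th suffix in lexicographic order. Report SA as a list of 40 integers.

[17, 9, 18, 10, 4, 1, 28, 0, 19, 31, 37, 21, 33, 13, 39, 8, 27, 20, 32, 12, 38, 22, 6, 11, 34, 23, 35, 24, 16, 3, 30, 36, 7, 26, 5, 15, 2, 29, 25, 14]

rank | idx | suffix
   0 |  17 | aabcbcddeecaeebcbddebcc
   1 |   9 | aadcbeeeaabcbcddeecaeebcbddebcc
   2 |  18 | abcbcddeecaeebcbddebcc
   3 |  10 | adcbeeeaabcbcddeecaeebcbddebcc
   4 |   4 | aececaadcbeeeaabcbcddeecaeebcbddebcc
   5 |   1 | aeeaececaadcbeeeaabcbcddeecaeebcbddebcc
   6 |  28 | aeebcbddebcc
   7 |   0 | baeeaececaadcbeeeaabcbcddeecaeebcbddebcc
   8 |  19 | bcbcddeecaeebcbddebcc
   9 |  31 | bcbddebcc
  10 |  37 | bcc
  11 |  21 | bcddeecaeebcbddebcc
  12 |  33 | bddebcc
  13 |  13 | beeeaabcbcddeecaeebcbddebcc
  14 |  39 | c
  15 |   8 | caadcbeeeaabcbcddeecaeebcbddebcc
  16 |  27 | caeebcbddebcc
  17 |  20 | cbcddeecaeebcbddebcc
  18 |  32 | cbddebcc
  19 |  12 | cbeeeaabcbcddeecaeebcbddebcc
  20 |  38 | cc
  21 |  22 | cddeecaeebcbddebcc
  22 |   6 | cecaadcbeeeaabcbcddeecaeebcbddebcc
  23 |  11 | dcbeeeaabcbcddeecaeebcbddebcc
  24 |  34 | ddebcc
  25 |  23 | ddeecaeebcbddebcc
  26 |  35 | debcc
  27 |  24 | deecaeebcbddebcc
  28 |  16 | eaabcbcddeecaeebcbddebcc
  29 |   3 | eaececaadcbeeeaabcbcddeecaeebcbddebcc
  30 |  30 | ebcbddebcc
  31 |  36 | ebcc
  32 |   7 | ecaadcbeeeaabcbcddeecaeebcbddebcc
  33 |  26 | ecaeebcbddebcc
  34 |   5 | ececaadcbeeeaabcbcddeecaeebcbddebcc
  35 |  15 | eeaabcbcddeecaeebcbddebcc
  36 |   2 | eeaececaadcbeeeaabcbcddeecaeebcbddebcc
  37 |  29 | eebcbddebcc
  38 |  25 | eecaeebcbddebcc
  39 |  14 | eeeaabcbcddeecaeebcbddebcc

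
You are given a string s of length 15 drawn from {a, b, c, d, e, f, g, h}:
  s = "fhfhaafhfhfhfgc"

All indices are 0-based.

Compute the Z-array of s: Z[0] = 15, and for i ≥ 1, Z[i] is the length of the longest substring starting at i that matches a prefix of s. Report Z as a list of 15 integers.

[15, 0, 2, 0, 0, 0, 4, 0, 4, 0, 3, 0, 1, 0, 0]

Z[0]=15
i=1: i≥r, start 0; Z[1]=0
i=2: i≥r, start 0; Z[2]=2 extend→box=[2,4)
i=3: min(r-i=1, Z[1]=0)=0; Z[3]=0
i=4: i≥r, start 0; Z[4]=0
i=5: i≥r, start 0; Z[5]=0
i=6: i≥r, start 0; Z[6]=4 extend→box=[6,10)
i=7: min(r-i=3, Z[1]=0)=0; Z[7]=0
i=8: min(r-i=2, Z[2]=2)=2; Z[8]=4 extend→box=[8,12)
i=9: min(r-i=3, Z[1]=0)=0; Z[9]=0
i=10: min(r-i=2, Z[2]=2)=2; Z[10]=3 extend→box=[10,13)
i=11: min(r-i=2, Z[1]=0)=0; Z[11]=0
i=12: min(r-i=1, Z[2]=2)=1; Z[12]=1
i=13: i≥r, start 0; Z[13]=0
i=14: i≥r, start 0; Z[14]=0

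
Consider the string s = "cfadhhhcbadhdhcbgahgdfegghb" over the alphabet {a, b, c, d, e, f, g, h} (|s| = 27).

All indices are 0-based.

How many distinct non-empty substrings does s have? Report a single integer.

351

sorted suffixes:
  #0 SA[0]=9  'adhdhcbgahgdfegghb'
  #1 SA[1]=2  'adhhhcbadhdhcbgahgdfegghb'
  #2 SA[2]=17  'ahgdfegghb'
  #3 SA[3]=26  'b'
  #4 SA[4]=8  'badhdhcbgahgdfegghb'
  #5 SA[5]=15  'bgahgdfegghb'
  #6 SA[6]=7  'cbadhdhcbgahgdfegghb'
  #7 SA[7]=14  'cbgahgdfegghb'
  #8 SA[8]=0  'cfadhhhcbadhdhcbgahgdfegghb'
  #9 SA[9]=20  'dfegghb'
  #10 SA[10]=12  'dhcbgahgdfegghb'
  #11 SA[11]=10  'dhdhcbgahgdfegghb'
  #12 SA[12]=3  'dhhhcbadhdhcbgahgdfegghb'
  #13 SA[13]=22  'egghb'
  #14 SA[14]=1  'fadhhhcbadhdhcbgahgdfegghb'
  #15 SA[15]=21  'fegghb'
  #16 SA[16]=16  'gahgdfegghb'
  #17 SA[17]=19  'gdfegghb'
  #18 SA[18]=23  'gghb'
  #19 SA[19]=24  'ghb'
  #20 SA[20]=25  'hb'
  #21 SA[21]=6  'hcbadhdhcbgahgdfegghb'
  #22 SA[22]=13  'hcbgahgdfegghb'
  #23 SA[23]=11  'hdhcbgahgdfegghb'
  #24 SA[24]=18  'hgdfegghb'
  #25 SA[25]=5  'hhcbadhdhcbgahgdfegghb'
  #26 SA[26]=4  'hhhcbadhdhcbgahgdfegghb'

SA = [9, 2, 17, 26, 8, 15, 7, 14, 0, 20, 12, 10, 3, 22, 1, 21, 16, 19, 23, 24, 25, 6, 13, 11, 18, 5, 4]
rank  pair      lcp
   1  s[9:],s[2:]  3  'adh'
   2  s[2:],s[17:]  1  'a'
   3  s[17:],s[26:]  0  ''
   4  s[26:],s[8:]  1  'b'
   5  s[8:],s[15:]  1  'b'
   6  s[15:],s[7:]  0  ''
   7  s[7:],s[14:]  2  'cb'
   8  s[14:],s[0:]  1  'c'
   9  s[0:],s[20:]  0  ''
  10  s[20:],s[12:]  1  'd'
  11  s[12:],s[10:]  2  'dh'
  12  s[10:],s[3:]  2  'dh'
  13  s[3:],s[22:]  0  ''
  14  s[22:],s[1:]  0  ''
  15  s[1:],s[21:]  1  'f'
  16  s[21:],s[16:]  0  ''
  17  s[16:],s[19:]  1  'g'
  18  s[19:],s[23:]  1  'g'
  19  s[23:],s[24:]  1  'g'
  20  s[24:],s[25:]  0  ''
  21  s[25:],s[6:]  1  'h'
  22  s[6:],s[13:]  3  'hcb'
  23  s[13:],s[11:]  1  'h'
  24  s[11:],s[18:]  1  'h'
  25  s[18:],s[5:]  1  'h'
  26  s[5:],s[4:]  2  'hh'

n(n+1)/2 = 27·28/2 = 378
Σ LCP = 0 + 3 + 1 + 0 + 1 + 1 + 0 + 2 + 1 + 0 + 1 + 2 + 2 + 0 + 0 + 1 + 0 + 1 + 1 + 1 + 0 + 1 + 3 + 1 + 1 + 1 + 2 = 27
distinct = 378 − 27 = 351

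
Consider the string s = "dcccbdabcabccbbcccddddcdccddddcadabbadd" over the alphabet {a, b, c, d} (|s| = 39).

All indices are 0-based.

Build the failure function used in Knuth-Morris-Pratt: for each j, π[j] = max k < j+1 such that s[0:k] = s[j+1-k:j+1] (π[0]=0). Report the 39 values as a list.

π[0] = 0
j=1 s[j]='c': π[1]=0 (border '')
j=2 s[j]='c': π[2]=0 (border '')
j=3 s[j]='c': π[3]=0 (border '')
j=4 s[j]='b': π[4]=0 (border '')
j=5 s[j]='d': π[5]=1 (border 'd')
j=6 s[j]='a': k: 1→0; π[6]=0 (border '')
j=7 s[j]='b': π[7]=0 (border '')
j=8 s[j]='c': π[8]=0 (border '')
j=9 s[j]='a': π[9]=0 (border '')
j=10 s[j]='b': π[10]=0 (border '')
j=11 s[j]='c': π[11]=0 (border '')
j=12 s[j]='c': π[12]=0 (border '')
j=13 s[j]='b': π[13]=0 (border '')
j=14 s[j]='b': π[14]=0 (border '')
j=15 s[j]='c': π[15]=0 (border '')
j=16 s[j]='c': π[16]=0 (border '')
j=17 s[j]='c': π[17]=0 (border '')
j=18 s[j]='d': π[18]=1 (border 'd')
j=19 s[j]='d': k: 1→0; π[19]=1 (border 'd')
j=20 s[j]='d': k: 1→0; π[20]=1 (border 'd')
j=21 s[j]='d': k: 1→0; π[21]=1 (border 'd')
j=22 s[j]='c': π[22]=2 (border 'dc')
j=23 s[j]='d': k: 2→0; π[23]=1 (border 'd')
j=24 s[j]='c': π[24]=2 (border 'dc')
j=25 s[j]='c': π[25]=3 (border 'dcc')
j=26 s[j]='d': k: 3→0; π[26]=1 (border 'd')
j=27 s[j]='d': k: 1→0; π[27]=1 (border 'd')
j=28 s[j]='d': k: 1→0; π[28]=1 (border 'd')
j=29 s[j]='d': k: 1→0; π[29]=1 (border 'd')
j=30 s[j]='c': π[30]=2 (border 'dc')
j=31 s[j]='a': k: 2→0; π[31]=0 (border '')
j=32 s[j]='d': π[32]=1 (border 'd')
j=33 s[j]='a': k: 1→0; π[33]=0 (border '')
j=34 s[j]='b': π[34]=0 (border '')
j=35 s[j]='b': π[35]=0 (border '')
j=36 s[j]='a': π[36]=0 (border '')
j=37 s[j]='d': π[37]=1 (border 'd')
j=38 s[j]='d': k: 1→0; π[38]=1 (border 'd')

[0, 0, 0, 0, 0, 1, 0, 0, 0, 0, 0, 0, 0, 0, 0, 0, 0, 0, 1, 1, 1, 1, 2, 1, 2, 3, 1, 1, 1, 1, 2, 0, 1, 0, 0, 0, 0, 1, 1]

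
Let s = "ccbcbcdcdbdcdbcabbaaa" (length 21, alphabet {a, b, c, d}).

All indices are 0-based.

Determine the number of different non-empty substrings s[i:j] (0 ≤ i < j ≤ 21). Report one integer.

202

rank | idx | suffix
   0 |  20 | a
   1 |  19 | aa
   2 |  18 | aaa
   3 |  15 | abbaaa
   4 |  17 | baaa
   5 |  16 | bbaaa
   6 |  13 | bcabbaaa
   7 |   2 | bcbcdcdbdcdbcabbaaa
   8 |   4 | bcdcdbdcdbcabbaaa
   9 |   9 | bdcdbcabbaaa
  10 |  14 | cabbaaa
  11 |   1 | cbcbcdcdbdcdbcabbaaa
  12 |   3 | cbcdcdbdcdbcabbaaa
  13 |   0 | ccbcbcdcdbdcdbcabbaaa
  14 |  11 | cdbcabbaaa
  15 |   7 | cdbdcdbcabbaaa
  16 |   5 | cdcdbdcdbcabbaaa
  17 |  12 | dbcabbaaa
  18 |   8 | dbdcdbcabbaaa
  19 |  10 | dcdbcabbaaa
  20 |   6 | dcdbdcdbcabbaaa

SA = [20, 19, 18, 15, 17, 16, 13, 2, 4, 9, 14, 1, 3, 0, 11, 7, 5, 12, 8, 10, 6]
i: (SA[i-1],SA[i]) lcp shared
  1: (20,19) 1 'a'
  2: (19,18) 2 'aa'
  3: (18,15) 1 'a'
  4: (15,17) 0 ''
  5: (17,16) 1 'b'
  6: (16,13) 1 'b'
  7: (13,2) 2 'bc'
  8: (2,4) 2 'bc'
  9: (4,9) 1 'b'
  10: (9,14) 0 ''
  11: (14,1) 1 'c'
  12: (1,3) 3 'cbc'
  13: (3,0) 1 'c'
  14: (0,11) 1 'c'
  15: (11,7) 3 'cdb'
  16: (7,5) 2 'cd'
  17: (5,12) 0 ''
  18: (12,8) 2 'db'
  19: (8,10) 1 'd'
  20: (10,6) 4 'dcdb'

n(n+1)/2 = 21·22/2 = 231
Σ LCP = 0 + 1 + 2 + 1 + 0 + 1 + 1 + 2 + 2 + 1 + 0 + 1 + 3 + 1 + 1 + 3 + 2 + 0 + 2 + 1 + 4 = 29
distinct = 231 − 29 = 202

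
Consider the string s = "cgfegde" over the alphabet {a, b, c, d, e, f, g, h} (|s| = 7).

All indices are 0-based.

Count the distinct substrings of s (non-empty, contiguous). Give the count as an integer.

rank | idx | suffix
   0 |   0 | cgfegde
   1 |   5 | de
   2 |   6 | e
   3 |   3 | egde
   4 |   2 | fegde
   5 |   4 | gde
   6 |   1 | gfegde

SA = [0, 5, 6, 3, 2, 4, 1]
rank  pair      lcp
   1  s[0:],s[5:]  0  ''
   2  s[5:],s[6:]  0  ''
   3  s[6:],s[3:]  1  'e'
   4  s[3:],s[2:]  0  ''
   5  s[2:],s[4:]  0  ''
   6  s[4:],s[1:]  1  'g'

n(n+1)/2 = 7·8/2 = 28
Σ LCP = 0 + 0 + 0 + 1 + 0 + 0 + 1 = 2
distinct = 28 − 2 = 26

26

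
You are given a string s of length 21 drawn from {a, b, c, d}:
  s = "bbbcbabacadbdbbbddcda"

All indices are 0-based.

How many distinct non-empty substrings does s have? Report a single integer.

207

rank→(start, suffix):
  0 → (20, 'a')
  1 → (5, 'abacadbdbbbddcda')
  2 → (7, 'acadbdbbbddcda')
  3 → (9, 'adbdbbbddcda')
  4 → (4, 'babacadbdbbbddcda')
  5 → (6, 'bacadbdbbbddcda')
  6 → (0, 'bbbcbabacadbdbbbddcda')
  7 → (13, 'bbbddcda')
  8 → (1, 'bbcbabacadbdbbbddcda')
  9 → (14, 'bbddcda')
  10 → (2, 'bcbabacadbdbbbddcda')
  11 → (11, 'bdbbbddcda')
  12 → (15, 'bddcda')
  13 → (8, 'cadbdbbbddcda')
  14 → (3, 'cbabacadbdbbbddcda')
  15 → (18, 'cda')
  16 → (19, 'da')
  17 → (12, 'dbbbddcda')
  18 → (10, 'dbdbbbddcda')
  19 → (17, 'dcda')
  20 → (16, 'ddcda')

SA = [20, 5, 7, 9, 4, 6, 0, 13, 1, 14, 2, 11, 15, 8, 3, 18, 19, 12, 10, 17, 16]
[i] adj suffixes → lcp
  [1] 20/5 → 1 ('a')
  [2] 5/7 → 1 ('a')
  [3] 7/9 → 1 ('a')
  [4] 9/4 → 0 ('')
  [5] 4/6 → 2 ('ba')
  [6] 6/0 → 1 ('b')
  [7] 0/13 → 3 ('bbb')
  [8] 13/1 → 2 ('bb')
  [9] 1/14 → 2 ('bb')
  [10] 14/2 → 1 ('b')
  [11] 2/11 → 1 ('b')
  [12] 11/15 → 2 ('bd')
  [13] 15/8 → 0 ('')
  [14] 8/3 → 1 ('c')
  [15] 3/18 → 1 ('c')
  [16] 18/19 → 0 ('')
  [17] 19/12 → 1 ('d')
  [18] 12/10 → 2 ('db')
  [19] 10/17 → 1 ('d')
  [20] 17/16 → 1 ('d')

n(n+1)/2 = 21·22/2 = 231
Σ LCP = 0 + 1 + 1 + 1 + 0 + 2 + 1 + 3 + 2 + 2 + 1 + 1 + 2 + 0 + 1 + 1 + 0 + 1 + 2 + 1 + 1 = 24
distinct = 231 − 24 = 207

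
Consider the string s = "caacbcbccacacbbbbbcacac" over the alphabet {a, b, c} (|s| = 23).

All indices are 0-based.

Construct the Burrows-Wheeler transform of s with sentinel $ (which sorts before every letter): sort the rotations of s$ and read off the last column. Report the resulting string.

rank  rotation                  last
    0  $caacbcbccacacbbbbbcacac  c
    1  aacbcbccacacbbbbbcacac$c  c
    2  ac$caacbcbccacacbbbbbcac  c
    3  acac$caacbcbccacacbbbbbc  c
    4  acacbbbbbcacac$caacbcbcc  c
    5  acbbbbbcacac$caacbcbccac  c
    6  acbcbccacacbbbbbcacac$ca  a
    7  bbbbbcacac$caacbcbccacac  c
    8  bbbbcacac$caacbcbccacacb  b
    9  bbbcacac$caacbcbccacacbb  b
   10  bbcacac$caacbcbccacacbbb  b
   11  bcacac$caacbcbccacacbbbb  b
   12  bcbccacacbbbbbcacac$caac  c
   13  bccacacbbbbbcacac$caacbc  c
   14  c$caacbcbccacacbbbbbcaca  a
   15  caacbcbccacacbbbbbcacac$  $
   16  cac$caacbcbccacacbbbbbca  a
   17  cacac$caacbcbccacacbbbbb  b
   18  cacacbbbbbcacac$caacbcbc  c
   19  cacbbbbbcacac$caacbcbcca  a
   20  cbbbbbcacac$caacbcbccaca  a
   21  cbcbccacacbbbbbcacac$caa  a
   22  cbccacacbbbbbcacac$caacb  b
   23  ccacacbbbbbcacac$caacbcb  b

ccccccacbbbbcca$abcaaabb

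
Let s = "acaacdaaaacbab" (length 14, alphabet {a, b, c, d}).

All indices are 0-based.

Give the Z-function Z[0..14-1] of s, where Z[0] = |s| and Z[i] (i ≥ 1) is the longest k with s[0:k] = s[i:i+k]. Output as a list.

[14, 0, 1, 2, 0, 0, 1, 1, 1, 2, 0, 0, 1, 0]

Z[0]=14
i=1: outside box; Z[1]=0
i=2: outside box; Z[2]=1 grow→box=[2,3)
i=3: outside box; Z[3]=2 grow→box=[3,5)
i=4: min(r-i=1, Z[1]=0)=0; Z[4]=0
i=5: outside box; Z[5]=0
i=6: outside box; Z[6]=1 grow→box=[6,7)
i=7: outside box; Z[7]=1 grow→box=[7,8)
i=8: outside box; Z[8]=1 grow→box=[8,9)
i=9: outside box; Z[9]=2 grow→box=[9,11)
i=10: min(r-i=1, Z[1]=0)=0; Z[10]=0
i=11: outside box; Z[11]=0
i=12: outside box; Z[12]=1 grow→box=[12,13)
i=13: outside box; Z[13]=0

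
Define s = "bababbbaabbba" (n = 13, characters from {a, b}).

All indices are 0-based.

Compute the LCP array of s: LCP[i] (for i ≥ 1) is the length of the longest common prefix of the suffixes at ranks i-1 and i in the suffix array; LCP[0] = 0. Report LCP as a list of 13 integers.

rank | idx | suffix
   0 |  12 | a
   1 |   7 | aabbba
   2 |   1 | ababbbaabbba
   3 |   8 | abbba
   4 |   3 | abbbaabbba
   5 |  11 | ba
   6 |   6 | baabbba
   7 |   0 | bababbbaabbba
   8 |   2 | babbbaabbba
   9 |  10 | bba
  10 |   5 | bbaabbba
  11 |   9 | bbba
  12 |   4 | bbbaabbba

SA = [12, 7, 1, 8, 3, 11, 6, 0, 2, 10, 5, 9, 4]
i: (SA[i-1],SA[i]) lcp shared
  1: (12,7) 1 'a'
  2: (7,1) 1 'a'
  3: (1,8) 2 'ab'
  4: (8,3) 5 'abbba'
  5: (3,11) 0 ''
  6: (11,6) 2 'ba'
  7: (6,0) 2 'ba'
  8: (0,2) 3 'bab'
  9: (2,10) 1 'b'
  10: (10,5) 3 'bba'
  11: (5,9) 2 'bb'
  12: (9,4) 4 'bbba'

[0, 1, 1, 2, 5, 0, 2, 2, 3, 1, 3, 2, 4]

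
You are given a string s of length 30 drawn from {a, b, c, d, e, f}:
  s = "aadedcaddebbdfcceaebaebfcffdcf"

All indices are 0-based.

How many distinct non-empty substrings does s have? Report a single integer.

432

rank | idx | suffix
   0 |   0 | aadedcaddebbdfcceaebaebfcffdcf
   1 |   6 | addebbdfcceaebaebfcffdcf
   2 |   1 | adedcaddebbdfcceaebaebfcffdcf
   3 |  17 | aebaebfcffdcf
   4 |  20 | aebfcffdcf
   5 |  19 | baebfcffdcf
   6 |  10 | bbdfcceaebaebfcffdcf
   7 |  11 | bdfcceaebaebfcffdcf
   8 |  22 | bfcffdcf
   9 |   5 | caddebbdfcceaebaebfcffdcf
  10 |  14 | cceaebaebfcffdcf
  11 |  15 | ceaebaebfcffdcf
  12 |  28 | cf
  13 |  24 | cffdcf
  14 |   4 | dcaddebbdfcceaebaebfcffdcf
  15 |  27 | dcf
  16 |   7 | ddebbdfcceaebaebfcffdcf
  17 |   8 | debbdfcceaebaebfcffdcf
  18 |   2 | dedcaddebbdfcceaebaebfcffdcf
  19 |  12 | dfcceaebaebfcffdcf
  20 |  16 | eaebaebfcffdcf
  21 |  18 | ebaebfcffdcf
  22 |   9 | ebbdfcceaebaebfcffdcf
  23 |  21 | ebfcffdcf
  24 |   3 | edcaddebbdfcceaebaebfcffdcf
  25 |  29 | f
  26 |  13 | fcceaebaebfcffdcf
  27 |  23 | fcffdcf
  28 |  26 | fdcf
  29 |  25 | ffdcf

SA = [0, 6, 1, 17, 20, 19, 10, 11, 22, 5, 14, 15, 28, 24, 4, 27, 7, 8, 2, 12, 16, 18, 9, 21, 3, 29, 13, 23, 26, 25]
i: (SA[i-1],SA[i]) lcp shared
  1: (0,6) 1 'a'
  2: (6,1) 2 'ad'
  3: (1,17) 1 'a'
  4: (17,20) 3 'aeb'
  5: (20,19) 0 ''
  6: (19,10) 1 'b'
  7: (10,11) 1 'b'
  8: (11,22) 1 'b'
  9: (22,5) 0 ''
  10: (5,14) 1 'c'
  11: (14,15) 1 'c'
  12: (15,28) 1 'c'
  13: (28,24) 2 'cf'
  14: (24,4) 0 ''
  15: (4,27) 2 'dc'
  16: (27,7) 1 'd'
  17: (7,8) 1 'd'
  18: (8,2) 2 'de'
  19: (2,12) 1 'd'
  20: (12,16) 0 ''
  21: (16,18) 1 'e'
  22: (18,9) 2 'eb'
  23: (9,21) 2 'eb'
  24: (21,3) 1 'e'
  25: (3,29) 0 ''
  26: (29,13) 1 'f'
  27: (13,23) 2 'fc'
  28: (23,26) 1 'f'
  29: (26,25) 1 'f'

n(n+1)/2 = 30·31/2 = 465
Σ LCP = 0 + 1 + 2 + 1 + 3 + 0 + 1 + 1 + 1 + 0 + 1 + 1 + 1 + 2 + 0 + 2 + 1 + 1 + 2 + 1 + 0 + 1 + 2 + 2 + 1 + 0 + 1 + 2 + 1 + 1 = 33
distinct = 465 − 33 = 432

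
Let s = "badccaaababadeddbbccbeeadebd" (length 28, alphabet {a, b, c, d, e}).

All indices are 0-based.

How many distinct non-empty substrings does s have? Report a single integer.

rank→(start, suffix):
  0 → (5, 'aaababadeddbbccbeeadebd')
  1 → (6, 'aababadeddbbccbeeadebd')
  2 → (7, 'ababadeddbbccbeeadebd')
  3 → (9, 'abadeddbbccbeeadebd')
  4 → (1, 'adccaaababadeddbbccbeeadebd')
  5 → (23, 'adebd')
  6 → (11, 'adeddbbccbeeadebd')
  7 → (8, 'babadeddbbccbeeadebd')
  8 → (0, 'badccaaababadeddbbccbeeadebd')
  9 → (10, 'badeddbbccbeeadebd')
  10 → (16, 'bbccbeeadebd')
  11 → (17, 'bccbeeadebd')
  12 → (26, 'bd')
  13 → (20, 'beeadebd')
  14 → (4, 'caaababadeddbbccbeeadebd')
  15 → (19, 'cbeeadebd')
  16 → (3, 'ccaaababadeddbbccbeeadebd')
  17 → (18, 'ccbeeadebd')
  18 → (27, 'd')
  19 → (15, 'dbbccbeeadebd')
  20 → (2, 'dccaaababadeddbbccbeeadebd')
  21 → (14, 'ddbbccbeeadebd')
  22 → (24, 'debd')
  23 → (12, 'deddbbccbeeadebd')
  24 → (22, 'eadebd')
  25 → (25, 'ebd')
  26 → (13, 'eddbbccbeeadebd')
  27 → (21, 'eeadebd')

SA = [5, 6, 7, 9, 1, 23, 11, 8, 0, 10, 16, 17, 26, 20, 4, 19, 3, 18, 27, 15, 2, 14, 24, 12, 22, 25, 13, 21]
[i] adj suffixes → lcp
  [1] 5/6 → 2 ('aa')
  [2] 6/7 → 1 ('a')
  [3] 7/9 → 3 ('aba')
  [4] 9/1 → 1 ('a')
  [5] 1/23 → 2 ('ad')
  [6] 23/11 → 3 ('ade')
  [7] 11/8 → 0 ('')
  [8] 8/0 → 2 ('ba')
  [9] 0/10 → 3 ('bad')
  [10] 10/16 → 1 ('b')
  [11] 16/17 → 1 ('b')
  [12] 17/26 → 1 ('b')
  [13] 26/20 → 1 ('b')
  [14] 20/4 → 0 ('')
  [15] 4/19 → 1 ('c')
  [16] 19/3 → 1 ('c')
  [17] 3/18 → 2 ('cc')
  [18] 18/27 → 0 ('')
  [19] 27/15 → 1 ('d')
  [20] 15/2 → 1 ('d')
  [21] 2/14 → 1 ('d')
  [22] 14/24 → 1 ('d')
  [23] 24/12 → 2 ('de')
  [24] 12/22 → 0 ('')
  [25] 22/25 → 1 ('e')
  [26] 25/13 → 1 ('e')
  [27] 13/21 → 1 ('e')

n(n+1)/2 = 28·29/2 = 406
Σ LCP = 0 + 2 + 1 + 3 + 1 + 2 + 3 + 0 + 2 + 3 + 1 + 1 + 1 + 1 + 0 + 1 + 1 + 2 + 0 + 1 + 1 + 1 + 1 + 2 + 0 + 1 + 1 + 1 = 34
distinct = 406 − 34 = 372

372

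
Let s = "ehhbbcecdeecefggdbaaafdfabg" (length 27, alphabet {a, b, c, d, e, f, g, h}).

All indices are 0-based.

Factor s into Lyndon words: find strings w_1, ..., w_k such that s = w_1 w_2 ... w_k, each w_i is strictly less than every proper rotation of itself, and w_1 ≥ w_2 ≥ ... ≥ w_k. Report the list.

["ehh", "bbcecdeecefggd", "b", "aaafdfabg"]

emit factor 1: 'ehh' (i=0, period=3)
emit factor 2: 'bbcecdeecefggd' (i=3, period=14)
emit factor 3: 'b' (i=17, period=1)
emit factor 4: 'aaafdfabg' (i=18, period=9)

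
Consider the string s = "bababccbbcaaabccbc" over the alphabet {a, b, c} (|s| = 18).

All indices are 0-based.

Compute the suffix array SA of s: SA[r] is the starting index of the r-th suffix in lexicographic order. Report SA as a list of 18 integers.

rank→(start, suffix):
  0 → (10, 'aaabccbc')
  1 → (11, 'aabccbc')
  2 → (1, 'ababccbbcaaabccbc')
  3 → (3, 'abccbbcaaabccbc')
  4 → (12, 'abccbc')
  5 → (0, 'bababccbbcaaabccbc')
  6 → (2, 'babccbbcaaabccbc')
  7 → (7, 'bbcaaabccbc')
  8 → (16, 'bc')
  9 → (8, 'bcaaabccbc')
  10 → (4, 'bccbbcaaabccbc')
  11 → (13, 'bccbc')
  12 → (17, 'c')
  13 → (9, 'caaabccbc')
  14 → (6, 'cbbcaaabccbc')
  15 → (15, 'cbc')
  16 → (5, 'ccbbcaaabccbc')
  17 → (14, 'ccbc')

[10, 11, 1, 3, 12, 0, 2, 7, 16, 8, 4, 13, 17, 9, 6, 15, 5, 14]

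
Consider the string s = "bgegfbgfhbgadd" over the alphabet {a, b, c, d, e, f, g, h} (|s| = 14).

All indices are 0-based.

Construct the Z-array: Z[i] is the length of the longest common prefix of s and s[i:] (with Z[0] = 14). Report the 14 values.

[14, 0, 0, 0, 0, 2, 0, 0, 0, 2, 0, 0, 0, 0]

Z[0]=14
i=1: fresh scan; Z[1]=0
i=2: fresh scan; Z[2]=0
i=3: fresh scan; Z[3]=0
i=4: fresh scan; Z[4]=0
i=5: fresh scan; Z[5]=2 scan→box=[5,7)
i=6: min(r-i=1, Z[1]=0)=0; Z[6]=0
i=7: fresh scan; Z[7]=0
i=8: fresh scan; Z[8]=0
i=9: fresh scan; Z[9]=2 scan→box=[9,11)
i=10: min(r-i=1, Z[1]=0)=0; Z[10]=0
i=11: fresh scan; Z[11]=0
i=12: fresh scan; Z[12]=0
i=13: fresh scan; Z[13]=0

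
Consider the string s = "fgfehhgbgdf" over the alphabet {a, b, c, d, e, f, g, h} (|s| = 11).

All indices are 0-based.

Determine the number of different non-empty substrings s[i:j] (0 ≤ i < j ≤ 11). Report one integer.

rank | idx | suffix
   0 |   7 | bgdf
   1 |   9 | df
   2 |   3 | ehhgbgdf
   3 |  10 | f
   4 |   2 | fehhgbgdf
   5 |   0 | fgfehhgbgdf
   6 |   6 | gbgdf
   7 |   8 | gdf
   8 |   1 | gfehhgbgdf
   9 |   5 | hgbgdf
  10 |   4 | hhgbgdf

SA = [7, 9, 3, 10, 2, 0, 6, 8, 1, 5, 4]
rank  pair      lcp
   1  s[7:],s[9:]  0  ''
   2  s[9:],s[3:]  0  ''
   3  s[3:],s[10:]  0  ''
   4  s[10:],s[2:]  1  'f'
   5  s[2:],s[0:]  1  'f'
   6  s[0:],s[6:]  0  ''
   7  s[6:],s[8:]  1  'g'
   8  s[8:],s[1:]  1  'g'
   9  s[1:],s[5:]  0  ''
  10  s[5:],s[4:]  1  'h'

n(n+1)/2 = 11·12/2 = 66
Σ LCP = 0 + 0 + 0 + 0 + 1 + 1 + 0 + 1 + 1 + 0 + 1 = 5
distinct = 66 − 5 = 61

61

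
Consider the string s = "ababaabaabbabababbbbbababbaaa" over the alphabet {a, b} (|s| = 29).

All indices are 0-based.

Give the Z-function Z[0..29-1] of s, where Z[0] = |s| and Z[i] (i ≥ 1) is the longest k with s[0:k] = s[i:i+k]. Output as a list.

Z[0]=29
i=1: fresh scan; Z[1]=0
i=2: fresh scan; Z[2]=3 extend→box=[2,5)
i=3: min(r-i=2, Z[1]=0)=0; Z[3]=0
i=4: min(r-i=1, Z[2]=3)=1; Z[4]=1
i=5: fresh scan; Z[5]=3 extend→box=[5,8)
i=6: min(r-i=2, Z[1]=0)=0; Z[6]=0
i=7: min(r-i=1, Z[2]=3)=1; Z[7]=1
i=8: fresh scan; Z[8]=2 extend→box=[8,10)
i=9: min(r-i=1, Z[1]=0)=0; Z[9]=0
i=10: fresh scan; Z[10]=0
i=11: fresh scan; Z[11]=5 extend→box=[11,16)
i=12: min(r-i=4, Z[1]=0)=0; Z[12]=0
i=13: min(r-i=3, Z[2]=3)=3; Z[13]=4 extend→box=[13,17)
i=14: min(r-i=3, Z[1]=0)=0; Z[14]=0
i=15: min(r-i=2, Z[2]=3)=2; Z[15]=2
i=16: min(r-i=1, Z[3]=0)=0; Z[16]=0
i=17: fresh scan; Z[17]=0
i=18: fresh scan; Z[18]=0
i=19: fresh scan; Z[19]=0
i=20: fresh scan; Z[20]=0
i=21: fresh scan; Z[21]=4 extend→box=[21,25)
i=22: min(r-i=3, Z[1]=0)=0; Z[22]=0
i=23: min(r-i=2, Z[2]=3)=2; Z[23]=2
i=24: min(r-i=1, Z[3]=0)=0; Z[24]=0
i=25: fresh scan; Z[25]=0
i=26: fresh scan; Z[26]=1 extend→box=[26,27)
i=27: fresh scan; Z[27]=1 extend→box=[27,28)
i=28: fresh scan; Z[28]=1 extend→box=[28,29)

[29, 0, 3, 0, 1, 3, 0, 1, 2, 0, 0, 5, 0, 4, 0, 2, 0, 0, 0, 0, 0, 4, 0, 2, 0, 0, 1, 1, 1]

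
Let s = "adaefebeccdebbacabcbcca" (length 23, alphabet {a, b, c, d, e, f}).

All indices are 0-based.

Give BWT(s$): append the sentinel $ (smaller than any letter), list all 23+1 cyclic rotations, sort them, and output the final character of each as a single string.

rank  rotation                  last
    0  $adaefebeccdebbacabcbcca  a
    1  a$adaefebeccdebbacabcbcc  c
    2  abcbcca$adaefebeccdebbac  c
    3  acabcbcca$adaefebeccdebb  b
    4  adaefebeccdebbacabcbcca$  $
    5  aefebeccdebbacabcbcca$ad  d
    6  bacabcbcca$adaefebeccdeb  b
    7  bbacabcbcca$adaefebeccde  e
    8  bcbcca$adaefebeccdebbaca  a
    9  bcca$adaefebeccdebbacabc  c
   10  beccdebbacabcbcca$adaefe  e
   11  ca$adaefebeccdebbacabcbc  c
   12  cabcbcca$adaefebeccdebba  a
   13  cbcca$adaefebeccdebbacab  b
   14  cca$adaefebeccdebbacabcb  b
   15  ccdebbacabcbcca$adaefebe  e
   16  cdebbacabcbcca$adaefebec  c
   17  daefebeccdebbacabcbcca$a  a
   18  debbacabcbcca$adaefebecc  c
   19  ebbacabcbcca$adaefebeccd  d
   20  ebeccdebbacabcbcca$adaef  f
   21  eccdebbacabcbcca$adaefeb  b
   22  efebeccdebbacabcbcca$ada  a
   23  febeccdebbacabcbcca$adae  e

accb$dbeacecabbecacdfbae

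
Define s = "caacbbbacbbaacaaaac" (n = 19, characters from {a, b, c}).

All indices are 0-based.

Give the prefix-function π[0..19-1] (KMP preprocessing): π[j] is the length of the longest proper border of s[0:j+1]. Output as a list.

[0, 0, 0, 1, 0, 0, 0, 0, 1, 0, 0, 0, 0, 1, 2, 3, 0, 0, 1]

π[0] = 0
j=1 s[j]='a': π[1]=0 (border '')
j=2 s[j]='a': π[2]=0 (border '')
j=3 s[j]='c': π[3]=1 (border 'c')
j=4 s[j]='b': k: 1→0; π[4]=0 (border '')
j=5 s[j]='b': π[5]=0 (border '')
j=6 s[j]='b': π[6]=0 (border '')
j=7 s[j]='a': π[7]=0 (border '')
j=8 s[j]='c': π[8]=1 (border 'c')
j=9 s[j]='b': k: 1→0; π[9]=0 (border '')
j=10 s[j]='b': π[10]=0 (border '')
j=11 s[j]='a': π[11]=0 (border '')
j=12 s[j]='a': π[12]=0 (border '')
j=13 s[j]='c': π[13]=1 (border 'c')
j=14 s[j]='a': π[14]=2 (border 'ca')
j=15 s[j]='a': π[15]=3 (border 'caa')
j=16 s[j]='a': k: 3→0; π[16]=0 (border '')
j=17 s[j]='a': π[17]=0 (border '')
j=18 s[j]='c': π[18]=1 (border 'c')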